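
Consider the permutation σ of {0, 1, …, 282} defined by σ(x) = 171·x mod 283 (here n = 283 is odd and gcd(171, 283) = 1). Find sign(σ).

Trace 39: π^k(39) = [39, 160, 192, 4, 118, 85, 102] for k=0..6.
Cycle type of π: 282 + 1; total 2 cycles.
283 − 2 = 281 transpositions; sign(π) = (−1)^281 = -1.
The Jacobi symbol (171|283) = -1 (Zolotarev) agrees.

-1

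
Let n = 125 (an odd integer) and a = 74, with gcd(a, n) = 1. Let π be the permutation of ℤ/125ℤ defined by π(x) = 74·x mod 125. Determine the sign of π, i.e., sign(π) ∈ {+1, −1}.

Trace 24: π^k(24) = [24, 26, 49, 1, 74, 101, 99] for k=0..6.
Decompose π into cycles: lengths [10, 10, 10, 10, 10, 10, 10, 10, 10, 10, 2, 2, 2, 2, 2, 2, 2, 2, 2, 2, 2, 2, 1] (23 cycles, including the fixed point 0).
n − c = 125 − 23 = 102; sign = (−1)^102 = +1.

+1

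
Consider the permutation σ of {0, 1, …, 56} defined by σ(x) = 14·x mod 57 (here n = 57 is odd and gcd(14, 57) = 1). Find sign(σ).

Orbit of 32 under x↦14x: [32, 49, 2, 28, 50, 16, 53]… (length divides ord_57(14)).
The orbit structure of x ↦ 14x mod 57: 5 orbits of sizes [18, 18, 18, 2, 1].
Σ(ℓ_i−1) = 57−5 = 52; sign = (−1)^52 = +1.

+1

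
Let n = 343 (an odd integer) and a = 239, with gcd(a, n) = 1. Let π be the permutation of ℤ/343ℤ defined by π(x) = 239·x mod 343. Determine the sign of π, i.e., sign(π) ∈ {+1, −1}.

+1

Orbit of 92 under x↦239x: [92, 36, 29, 71, 162, 302, 148]… (length divides ord_343(239)).
Cycle lengths of π_239 on ℤ/343ℤ: [49, 49, 49, 49, 49, 49, 7, 7, 7, 7, 7, 7, 1, 1, 1, 1, 1, 1, 1]; 19 cycles in total.
19 cycles on 343: each ℓ→(−1)^(ℓ−1), product (−1)^324 = +1.
The Jacobi symbol (239|343) = +1 (Zolotarev) agrees.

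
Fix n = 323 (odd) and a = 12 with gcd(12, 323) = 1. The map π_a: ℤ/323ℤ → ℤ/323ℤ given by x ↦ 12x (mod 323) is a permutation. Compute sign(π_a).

Trace 26: π^k(26) = [26, 312, 191, 31, 49, 265, 273] for k=0..6.
Cycle type of π: 48×6 + 16 + 6×3 + 1; total 11 cycles.
With 11 cycles on 323 points, sign = (−1)^{323−11} = +1.
Zolotarev: (12|323) = +1, matching the cycle-count sign.

+1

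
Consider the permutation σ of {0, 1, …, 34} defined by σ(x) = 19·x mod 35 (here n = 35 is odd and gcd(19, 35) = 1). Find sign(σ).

-1

Orbit of 19 under x↦19x: [19, 11, 34, 16, 24, 1]… (length divides ord_35(19)).
The orbit structure of x ↦ 19x mod 35: 8 orbits of sizes [6, 6, 6, 6, 6, 2, 2, 1].
n − c = 35 − 8 = 27; sign = (−1)^27 = -1.
(19|35)_J = -1 (Zolotarev's lemma cross-check).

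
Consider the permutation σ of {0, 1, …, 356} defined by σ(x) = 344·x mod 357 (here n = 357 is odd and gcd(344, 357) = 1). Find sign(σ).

Orbit of 1 under x↦344x: [1, 344, 169, 302]… (length divides ord_357(344)).
Decompose π into cycles: lengths [4, 4, 4, 4, 4, 4, 4, 4, 4, 4, 4, 4, 4, 4, 4, 4, 4, 4, 4, 4, 4, 4, 4, 4, 4, 4, 4, 4, 4, 4, 4, 4, 4, 4, 4, 4, 4, 4, 4, 4, 4, 4, 4, 4, 4, 4, 4, 4, 4, 4, 4, 4, 4, 4, 4, 4, 4, 4, 4, 4, 4, 4, 4, 4, 4, 4, 4, 4, 4, 4, 4, 4, 4, 4, 4, 4, 4, 4, 4, 4, 4, 4, 4, 4, 2, 2, 2, 2, 2, 2, 2, 1, 1, 1, 1, 1, 1, 1] (98 cycles, including the fixed point 0).
Σ(ℓ_i−1) = 357−98 = 259; sign = (−1)^259 = -1.

-1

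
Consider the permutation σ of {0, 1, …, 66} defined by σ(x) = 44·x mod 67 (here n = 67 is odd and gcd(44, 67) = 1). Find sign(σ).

-1

Trace 52: π^k(52) = [52, 10, 38, 64, 2, 21, 53] for k=0..6.
π_44 has 2 disjoint cycles with lengths [66, 1] on {0,…,66}.
n − c = 67 − 2 = 65; sign = (−1)^65 = -1.
Zolotarev: (44|67) = -1, matching the cycle-count sign.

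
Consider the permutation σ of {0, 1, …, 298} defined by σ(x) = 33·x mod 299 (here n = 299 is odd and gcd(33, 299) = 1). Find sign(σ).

Orbit of 60 under x↦33x: [60, 186, 158, 131, 137, 36, 291]… (length divides ord_299(33)).
Cycle lengths of π_33 on ℤ/299ℤ: [132, 132, 22, 12, 1]; 5 cycles in total.
Σ(ℓ_i−1) = 299−5 = 294; sign = (−1)^294 = +1.

+1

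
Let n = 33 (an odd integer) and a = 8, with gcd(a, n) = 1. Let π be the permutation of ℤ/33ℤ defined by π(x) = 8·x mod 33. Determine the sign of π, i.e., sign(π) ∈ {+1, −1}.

Start at x=16: 16 → 29 → 1 → 8 → 31 → 17 → 4 → … (one orbit).
π_8 has 5 disjoint cycles with lengths [10, 10, 10, 2, 1] on {0,…,32}.
With 5 cycles on 33 points, sign = (−1)^{33−5} = +1.

+1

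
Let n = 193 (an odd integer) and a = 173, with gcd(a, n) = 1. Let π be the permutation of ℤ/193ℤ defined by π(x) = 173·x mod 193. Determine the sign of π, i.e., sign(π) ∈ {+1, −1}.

Trace 29: π^k(29) = [29, 192, 20, 179, 87, 190, 60] for k=0..6.
The orbit structure of x ↦ 173x mod 193: 4 orbits of sizes [64, 64, 64, 1].
n − c = 193 − 4 = 189; sign = (−1)^189 = -1.

-1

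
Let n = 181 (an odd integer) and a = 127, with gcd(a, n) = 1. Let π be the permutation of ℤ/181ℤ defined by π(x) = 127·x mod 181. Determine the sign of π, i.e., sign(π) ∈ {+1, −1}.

-1

Orbit of 47 under x↦127x: [47, 177, 35, 101, 157, 29, 63]… (length divides ord_181(127)).
Cycle lengths of π_127 on ℤ/181ℤ: [180, 1]; 2 cycles in total.
2 cycles on 181: each ℓ→(−1)^(ℓ−1), product (−1)^179 = -1.
Check: (127/181) = -1 by Zolotarev.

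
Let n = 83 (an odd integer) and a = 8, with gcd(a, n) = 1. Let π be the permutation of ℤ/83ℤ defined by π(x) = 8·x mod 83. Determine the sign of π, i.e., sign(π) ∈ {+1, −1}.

Start at x=77: 77 → 35 → 31 → 82 → 75 → 19 → 69 → … (one orbit).
Cycle type of π: 82 + 1; total 2 cycles.
n − c = 83 − 2 = 81; sign = (−1)^81 = -1.

-1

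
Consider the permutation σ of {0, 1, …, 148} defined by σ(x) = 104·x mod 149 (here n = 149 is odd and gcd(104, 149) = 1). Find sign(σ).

+1

Trace 19: π^k(19) = [19, 39, 33, 5, 73, 142, 17] for k=0..6.
Cycle lengths of π_104 on ℤ/149ℤ: [37, 37, 37, 37, 1]; 5 cycles in total.
Σ(ℓ_i−1) = 149−5 = 144; sign = (−1)^144 = +1.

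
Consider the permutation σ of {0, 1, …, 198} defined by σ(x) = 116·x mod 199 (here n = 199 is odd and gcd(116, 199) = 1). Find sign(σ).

+1

Orbit of 18 under x↦116x: [18, 98, 25, 114, 90, 92, 125]… (length divides ord_199(116)).
π_116 has 7 disjoint cycles with lengths [33, 33, 33, 33, 33, 33, 1] on {0,…,198}.
7 cycles on 199: each ℓ→(−1)^(ℓ−1), product (−1)^192 = +1.
(116|199)_J = +1 (Zolotarev's lemma cross-check).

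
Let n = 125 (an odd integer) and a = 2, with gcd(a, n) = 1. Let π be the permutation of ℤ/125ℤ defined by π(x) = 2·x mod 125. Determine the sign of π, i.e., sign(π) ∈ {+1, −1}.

Start at x=27: 27 → 54 → 108 → 91 → 57 → 114 → 103 → … (one orbit).
4 cycles of lengths [100, 20, 4, 1].
125 − 4 = 121 transpositions; sign(π) = (−1)^121 = -1.
The Jacobi symbol (2|125) = -1 (Zolotarev) agrees.

-1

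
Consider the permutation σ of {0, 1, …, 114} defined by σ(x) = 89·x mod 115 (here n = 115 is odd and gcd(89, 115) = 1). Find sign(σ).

Start at x=99: 99 → 71 → 109 → 41 → 84 → 1 → 89 → … (one orbit).
Decompose π into cycles: lengths [22, 22, 22, 22, 22, 2, 2, 1] (8 cycles, including the fixed point 0).
sign(π) = (−1)^{n − #cycles} = (−1)^{115−8} = (−1)^107 = -1.
Zolotarev: (89|115) = -1, matching the cycle-count sign.

-1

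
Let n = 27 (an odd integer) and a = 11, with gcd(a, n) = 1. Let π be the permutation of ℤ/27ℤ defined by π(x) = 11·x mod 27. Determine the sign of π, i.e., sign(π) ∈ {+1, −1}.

-1

Orbit of 20 under x↦11x: [20, 4, 17, 25, 5, 1, 11]… (length divides ord_27(11)).
Decompose π into cycles: lengths [18, 6, 2, 1] (4 cycles, including the fixed point 0).
With 4 cycles on 27 points, sign = (−1)^{27−4} = -1.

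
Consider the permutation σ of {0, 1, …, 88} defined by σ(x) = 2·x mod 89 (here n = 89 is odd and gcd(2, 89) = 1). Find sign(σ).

+1

Orbit of 4 under x↦2x: [4, 8, 16, 32, 64, 39, 78]… (length divides ord_89(2)).
π_2 has 9 disjoint cycles with lengths [11, 11, 11, 11, 11, 11, 11, 11, 1] on {0,…,88}.
Σ(ℓ_i−1) = 89−9 = 80; sign = (−1)^80 = +1.
Check: (2/89) = +1 by Zolotarev.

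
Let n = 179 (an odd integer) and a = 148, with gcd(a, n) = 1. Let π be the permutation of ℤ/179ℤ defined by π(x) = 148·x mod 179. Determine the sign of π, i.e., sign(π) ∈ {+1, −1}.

-1

Start at x=156: 156 → 176 → 93 → 160 → 52 → 178 → 31 → … (one orbit).
The orbit structure of x ↦ 148x mod 179: 2 orbits of sizes [178, 1].
sign(π) = (−1)^{n − #cycles} = (−1)^{179−2} = (−1)^177 = -1.
Zolotarev: (148|179) = -1, matching the cycle-count sign.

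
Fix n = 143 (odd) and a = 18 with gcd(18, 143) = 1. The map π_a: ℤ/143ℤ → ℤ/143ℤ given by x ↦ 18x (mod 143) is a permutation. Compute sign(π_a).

+1

Orbit of 138 under x↦18x: [138, 53, 96, 12, 73, 27, 57]… (length divides ord_143(18)).
11 cycles of lengths [20, 20, 20, 20, 20, 20, 10, 4, 4, 4, 1].
n − c = 143 − 11 = 132; sign = (−1)^132 = +1.
Check: (18/143) = +1 by Zolotarev.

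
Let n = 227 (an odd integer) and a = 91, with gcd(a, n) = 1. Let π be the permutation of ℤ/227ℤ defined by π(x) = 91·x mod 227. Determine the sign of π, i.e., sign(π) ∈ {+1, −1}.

Start at x=150: 150 → 30 → 6 → 92 → 200 → 40 → 8 → … (one orbit).
Cycle type of π: 226 + 1; total 2 cycles.
2 cycles on 227: each ℓ→(−1)^(ℓ−1), product (−1)^225 = -1.
Zolotarev: (91|227) = -1, matching the cycle-count sign.

-1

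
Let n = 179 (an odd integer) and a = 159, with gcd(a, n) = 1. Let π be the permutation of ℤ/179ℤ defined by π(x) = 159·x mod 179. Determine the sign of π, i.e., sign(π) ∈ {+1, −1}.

Orbit of 153 under x↦159x: [153, 162, 161, 2, 139, 84, 110]… (length divides ord_179(159)).
Decompose π into cycles: lengths [178, 1] (2 cycles, including the fixed point 0).
179 − 2 = 177 transpositions; sign(π) = (−1)^177 = -1.

-1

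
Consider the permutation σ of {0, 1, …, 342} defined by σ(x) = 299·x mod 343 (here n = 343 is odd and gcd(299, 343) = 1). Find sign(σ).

Start at x=1: 1 → 299 → 221 → 223 → 135 → 234 → 337 → … (one orbit).
Cycle lengths of π_299 on ℤ/343ℤ: [294, 42, 6, 1]; 4 cycles in total.
343 − 4 = 339 transpositions; sign(π) = (−1)^339 = -1.

-1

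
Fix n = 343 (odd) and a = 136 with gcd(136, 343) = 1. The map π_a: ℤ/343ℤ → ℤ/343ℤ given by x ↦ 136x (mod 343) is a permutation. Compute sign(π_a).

Orbit of 44 under x↦136x: [44, 153, 228, 138, 246, 185, 121]… (length divides ord_343(136)).
The orbit structure of x ↦ 136x mod 343: 4 orbits of sizes [294, 42, 6, 1].
343 − 4 = 339 transpositions; sign(π) = (−1)^339 = -1.
(136|343)_J = -1 (Zolotarev's lemma cross-check).

-1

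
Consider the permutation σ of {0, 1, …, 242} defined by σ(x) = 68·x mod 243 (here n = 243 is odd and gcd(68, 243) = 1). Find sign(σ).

Start at x=61: 61 → 17 → 184 → 119 → 73 → 104 → 25 → … (one orbit).
6 cycles of lengths [162, 54, 18, 6, 2, 1].
Σ(ℓ_i−1) = 243−6 = 237; sign = (−1)^237 = -1.
Check: (68/243) = -1 by Zolotarev.

-1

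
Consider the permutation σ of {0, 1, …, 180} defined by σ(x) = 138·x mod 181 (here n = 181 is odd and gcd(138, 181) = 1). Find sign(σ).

Trace 142: π^k(142) = [142, 48, 108, 62, 49, 65, 101] for k=0..6.
Cycle type of π: 18×10 + 1; total 11 cycles.
With 11 cycles on 181 points, sign = (−1)^{181−11} = +1.

+1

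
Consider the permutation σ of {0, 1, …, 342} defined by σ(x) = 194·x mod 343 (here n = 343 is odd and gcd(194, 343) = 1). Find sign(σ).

-1

Trace 167: π^k(167) = [167, 156, 80, 85, 26, 242, 300] for k=0..6.
4 cycles of lengths [294, 42, 6, 1].
343 − 4 = 339 transpositions; sign(π) = (−1)^339 = -1.
Zolotarev: (194|343) = -1, matching the cycle-count sign.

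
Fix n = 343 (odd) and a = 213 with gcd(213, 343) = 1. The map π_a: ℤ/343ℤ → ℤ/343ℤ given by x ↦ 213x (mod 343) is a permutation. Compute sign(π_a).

Trace 337: π^k(337) = [337, 94, 128, 167, 242, 96, 211] for k=0..6.
The orbit structure of x ↦ 213x mod 343: 4 orbits of sizes [294, 42, 6, 1].
343 − 4 = 339 transpositions; sign(π) = (−1)^339 = -1.
Check: (213/343) = -1 by Zolotarev.

-1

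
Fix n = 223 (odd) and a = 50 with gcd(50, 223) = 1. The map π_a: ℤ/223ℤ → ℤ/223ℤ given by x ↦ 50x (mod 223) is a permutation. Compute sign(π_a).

Orbit of 94 under x↦50x: [94, 17, 181, 130, 33, 89, 213]… (length divides ord_223(50)).
π_50 has 3 disjoint cycles with lengths [111, 111, 1] on {0,…,222}.
3 cycles on 223: each ℓ→(−1)^(ℓ−1), product (−1)^220 = +1.

+1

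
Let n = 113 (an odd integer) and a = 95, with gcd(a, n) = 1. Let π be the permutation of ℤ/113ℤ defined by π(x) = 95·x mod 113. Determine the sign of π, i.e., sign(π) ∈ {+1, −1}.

+1

Orbit of 69 under x↦95x: [69, 1, 95, 98, 44, 112, 18]… (length divides ord_113(95)).
π_95 has 15 disjoint cycles with lengths [8, 8, 8, 8, 8, 8, 8, 8, 8, 8, 8, 8, 8, 8, 1] on {0,…,112}.
Σ(ℓ_i−1) = 113−15 = 98; sign = (−1)^98 = +1.
The Jacobi symbol (95|113) = +1 (Zolotarev) agrees.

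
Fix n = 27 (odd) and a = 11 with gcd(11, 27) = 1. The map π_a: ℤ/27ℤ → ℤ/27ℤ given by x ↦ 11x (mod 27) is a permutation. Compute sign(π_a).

Start at x=19: 19 → 20 → 4 → 17 → 25 → 5 → 1 → … (one orbit).
Cycle lengths of π_11 on ℤ/27ℤ: [18, 6, 2, 1]; 4 cycles in total.
sign(π) = (−1)^{n − #cycles} = (−1)^{27−4} = (−1)^23 = -1.
Check: (11/27) = -1 by Zolotarev.

-1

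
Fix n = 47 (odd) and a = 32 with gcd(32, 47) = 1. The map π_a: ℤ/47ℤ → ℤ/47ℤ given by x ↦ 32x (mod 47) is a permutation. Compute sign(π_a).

+1

Orbit of 28 under x↦32x: [28, 3, 2, 17, 27, 18, 12]… (length divides ord_47(32)).
The orbit structure of x ↦ 32x mod 47: 3 orbits of sizes [23, 23, 1].
3 cycles on 47: each ℓ→(−1)^(ℓ−1), product (−1)^44 = +1.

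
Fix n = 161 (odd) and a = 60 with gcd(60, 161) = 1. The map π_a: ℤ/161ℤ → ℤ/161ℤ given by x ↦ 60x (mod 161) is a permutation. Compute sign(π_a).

-1

Orbit of 36 under x↦60x: [36, 67, 156, 22, 32, 149, 85]… (length divides ord_161(60)).
Cycle lengths of π_60 on ℤ/161ℤ: [66, 66, 22, 3, 3, 1]; 6 cycles in total.
161 − 6 = 155 transpositions; sign(π) = (−1)^155 = -1.
The Jacobi symbol (60|161) = -1 (Zolotarev) agrees.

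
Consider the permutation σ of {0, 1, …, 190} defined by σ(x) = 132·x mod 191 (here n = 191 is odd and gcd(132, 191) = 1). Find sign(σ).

-1

Trace 41: π^k(41) = [41, 64, 44, 78, 173, 107, 181] for k=0..6.
Cycle type of π: 190 + 1; total 2 cycles.
sign(π) = (−1)^{n − #cycles} = (−1)^{191−2} = (−1)^189 = -1.
Via Zolotarev, sign(π_{132}) = (132|191) = -1.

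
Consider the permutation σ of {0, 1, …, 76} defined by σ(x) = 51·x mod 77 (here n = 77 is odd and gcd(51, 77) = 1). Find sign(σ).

-1

Start at x=4: 4 → 50 → 9 → 74 → 1 → 51 → 60 → … (one orbit).
Decompose π into cycles: lengths [30, 30, 10, 3, 3, 1] (6 cycles, including the fixed point 0).
77 − 6 = 71 transpositions; sign(π) = (−1)^71 = -1.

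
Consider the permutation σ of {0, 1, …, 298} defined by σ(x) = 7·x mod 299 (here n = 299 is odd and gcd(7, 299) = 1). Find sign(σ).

Start at x=95: 95 → 67 → 170 → 293 → 257 → 5 → 35 → … (one orbit).
5 cycles of lengths [132, 132, 22, 12, 1].
n − c = 299 − 5 = 294; sign = (−1)^294 = +1.

+1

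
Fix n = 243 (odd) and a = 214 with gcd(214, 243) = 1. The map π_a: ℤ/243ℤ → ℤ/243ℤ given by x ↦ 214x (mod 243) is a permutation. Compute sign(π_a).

Orbit of 241 under x↦214x: [241, 58, 19, 178, 184, 10, 196]… (length divides ord_243(214)).
Decompose π into cycles: lengths [81, 81, 27, 27, 9, 9, 3, 3, 1, 1, 1] (11 cycles, including the fixed point 0).
n − c = 243 − 11 = 232; sign = (−1)^232 = +1.

+1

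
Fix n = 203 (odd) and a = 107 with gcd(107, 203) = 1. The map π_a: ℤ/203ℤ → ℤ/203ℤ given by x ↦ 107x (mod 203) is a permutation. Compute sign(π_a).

Start at x=169: 169 → 16 → 88 → 78 → 23 → 25 → 36 → … (one orbit).
π_107 has 15 disjoint cycles with lengths [21, 21, 21, 21, 21, 21, 21, 21, 7, 7, 7, 7, 3, 3, 1] on {0,…,202}.
15 cycles on 203: each ℓ→(−1)^(ℓ−1), product (−1)^188 = +1.
(107|203)_J = +1 (Zolotarev's lemma cross-check).

+1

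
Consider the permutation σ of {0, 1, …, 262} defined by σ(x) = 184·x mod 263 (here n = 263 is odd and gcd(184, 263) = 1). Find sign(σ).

Orbit of 222 under x↦184x: [222, 83, 18, 156, 37, 233, 3]… (length divides ord_263(184)).
π_184 has 3 disjoint cycles with lengths [131, 131, 1] on {0,…,262}.
3 cycles on 263: each ℓ→(−1)^(ℓ−1), product (−1)^260 = +1.

+1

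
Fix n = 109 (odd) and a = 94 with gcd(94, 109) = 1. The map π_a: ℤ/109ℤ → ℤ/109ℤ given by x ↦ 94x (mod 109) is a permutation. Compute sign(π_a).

Orbit of 31 under x↦94x: [31, 80, 108, 15, 102, 105, 60]… (length divides ord_109(94)).
Cycle lengths of π_94 on ℤ/109ℤ: [54, 54, 1]; 3 cycles in total.
3 cycles on 109: each ℓ→(−1)^(ℓ−1), product (−1)^106 = +1.

+1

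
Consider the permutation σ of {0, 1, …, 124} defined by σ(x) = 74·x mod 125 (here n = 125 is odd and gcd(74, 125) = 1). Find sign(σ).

+1

Orbit of 26 under x↦74x: [26, 49, 1, 74, 101, 99, 76]… (length divides ord_125(74)).
π_74 has 23 disjoint cycles with lengths [10, 10, 10, 10, 10, 10, 10, 10, 10, 10, 2, 2, 2, 2, 2, 2, 2, 2, 2, 2, 2, 2, 1] on {0,…,124}.
Σ(ℓ_i−1) = 125−23 = 102; sign = (−1)^102 = +1.
The Jacobi symbol (74|125) = +1 (Zolotarev) agrees.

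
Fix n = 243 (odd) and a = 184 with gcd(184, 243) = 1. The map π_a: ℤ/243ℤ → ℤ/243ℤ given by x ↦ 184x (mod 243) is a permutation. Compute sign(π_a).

+1

Orbit of 163 under x↦184x: [163, 103, 241, 118, 85, 88, 154]… (length divides ord_243(184)).
Cycle type of π: 81×2 + 27×2 + 9×2 + 3×2 + 1×3; total 11 cycles.
sign(π) = (−1)^{n − #cycles} = (−1)^{243−11} = (−1)^232 = +1.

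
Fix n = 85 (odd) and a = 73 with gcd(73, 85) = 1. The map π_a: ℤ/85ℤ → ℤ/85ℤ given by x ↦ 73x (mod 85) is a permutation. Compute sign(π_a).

+1

Orbit of 81 under x↦73x: [81, 48, 19, 27, 16, 63, 9]… (length divides ord_85(73)).
Cycle lengths of π_73 on ℤ/85ℤ: [16, 16, 16, 16, 16, 4, 1]; 7 cycles in total.
7 cycles on 85: each ℓ→(−1)^(ℓ−1), product (−1)^78 = +1.
Check: (73/85) = +1 by Zolotarev.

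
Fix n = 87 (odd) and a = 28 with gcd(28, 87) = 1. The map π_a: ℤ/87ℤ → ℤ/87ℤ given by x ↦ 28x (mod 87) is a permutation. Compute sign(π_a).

+1

Orbit of 1 under x↦28x: [1, 28]… (length divides ord_87(28)).
π_28 has 45 disjoint cycles with lengths [2, 2, 2, 2, 2, 2, 2, 2, 2, 2, 2, 2, 2, 2, 2, 2, 2, 2, 2, 2, 2, 2, 2, 2, 2, 2, 2, 2, 2, 2, 2, 2, 2, 2, 2, 2, 2, 2, 2, 2, 2, 2, 1, 1, 1] on {0,…,86}.
Σ(ℓ_i−1) = 87−45 = 42; sign = (−1)^42 = +1.
Via Zolotarev, sign(π_{28}) = (28|87) = +1.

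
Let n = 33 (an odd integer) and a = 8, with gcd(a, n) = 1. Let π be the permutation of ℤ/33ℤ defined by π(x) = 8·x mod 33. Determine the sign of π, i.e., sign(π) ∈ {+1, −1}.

+1

Orbit of 8 under x↦8x: [8, 31, 17, 4, 32, 25, 2]… (length divides ord_33(8)).
5 cycles of lengths [10, 10, 10, 2, 1].
33 − 5 = 28 transpositions; sign(π) = (−1)^28 = +1.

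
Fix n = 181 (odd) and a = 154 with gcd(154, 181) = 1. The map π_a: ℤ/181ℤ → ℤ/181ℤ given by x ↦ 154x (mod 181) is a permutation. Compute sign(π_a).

+1

Orbit of 176 under x↦154x: [176, 135, 156, 132, 56, 117, 99]… (length divides ord_181(154)).
π_154 has 7 disjoint cycles with lengths [30, 30, 30, 30, 30, 30, 1] on {0,…,180}.
With 7 cycles on 181 points, sign = (−1)^{181−7} = +1.
Check: (154/181) = +1 by Zolotarev.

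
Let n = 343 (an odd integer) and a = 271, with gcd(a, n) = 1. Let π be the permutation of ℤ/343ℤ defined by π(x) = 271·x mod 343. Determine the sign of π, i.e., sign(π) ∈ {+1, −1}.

Orbit of 95 under x↦271x: [95, 20, 275, 94, 92, 236, 158]… (length divides ord_343(271)).
Cycle type of π: 294 + 42 + 6 + 1; total 4 cycles.
sign(π) = (−1)^{n − #cycles} = (−1)^{343−4} = (−1)^339 = -1.

-1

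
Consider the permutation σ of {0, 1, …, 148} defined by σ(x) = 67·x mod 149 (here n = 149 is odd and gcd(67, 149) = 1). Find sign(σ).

+1

Trace 31: π^k(31) = [31, 140, 142, 127, 16, 29, 6] for k=0..6.
Cycle type of π: 37×4 + 1; total 5 cycles.
5 cycles on 149: each ℓ→(−1)^(ℓ−1), product (−1)^144 = +1.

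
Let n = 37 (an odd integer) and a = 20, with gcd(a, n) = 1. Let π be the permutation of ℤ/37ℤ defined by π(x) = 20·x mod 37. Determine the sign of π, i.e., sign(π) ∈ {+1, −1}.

Trace 4: π^k(4) = [4, 6, 9, 32, 11, 35, 34] for k=0..6.
Cycle lengths of π_20 on ℤ/37ℤ: [36, 1]; 2 cycles in total.
37 − 2 = 35 transpositions; sign(π) = (−1)^35 = -1.

-1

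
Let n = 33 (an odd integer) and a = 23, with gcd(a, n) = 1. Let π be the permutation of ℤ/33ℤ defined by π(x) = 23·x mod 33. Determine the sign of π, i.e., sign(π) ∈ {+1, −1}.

Orbit of 23 under x↦23x: [23, 1]… (length divides ord_33(23)).
Cycle lengths of π_23 on ℤ/33ℤ: [2, 2, 2, 2, 2, 2, 2, 2, 2, 2, 2, 1, 1, 1, 1, 1, 1, 1, 1, 1, 1, 1]; 22 cycles in total.
33 − 22 = 11 transpositions; sign(π) = (−1)^11 = -1.
(23|33)_J = -1 (Zolotarev's lemma cross-check).

-1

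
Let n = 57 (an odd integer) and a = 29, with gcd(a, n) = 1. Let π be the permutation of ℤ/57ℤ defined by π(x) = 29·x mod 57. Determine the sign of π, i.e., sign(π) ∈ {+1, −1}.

+1

Orbit of 4 under x↦29x: [4, 2, 1, 29, 43, 50, 25]… (length divides ord_57(29)).
The orbit structure of x ↦ 29x mod 57: 5 orbits of sizes [18, 18, 18, 2, 1].
57 − 5 = 52 transpositions; sign(π) = (−1)^52 = +1.
(29|57)_J = +1 (Zolotarev's lemma cross-check).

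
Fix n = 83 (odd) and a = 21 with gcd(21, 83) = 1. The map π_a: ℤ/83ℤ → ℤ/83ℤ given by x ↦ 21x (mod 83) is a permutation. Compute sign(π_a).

+1

Trace 38: π^k(38) = [38, 51, 75, 81, 41, 31, 70] for k=0..6.
3 cycles of lengths [41, 41, 1].
Σ(ℓ_i−1) = 83−3 = 80; sign = (−1)^80 = +1.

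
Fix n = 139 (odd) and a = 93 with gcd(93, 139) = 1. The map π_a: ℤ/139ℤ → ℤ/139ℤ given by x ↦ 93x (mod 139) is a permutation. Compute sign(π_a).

Orbit of 118 under x↦93x: [118, 132, 44, 61, 113, 84, 28]… (length divides ord_139(93)).
Decompose π into cycles: lengths [138, 1] (2 cycles, including the fixed point 0).
n − c = 139 − 2 = 137; sign = (−1)^137 = -1.

-1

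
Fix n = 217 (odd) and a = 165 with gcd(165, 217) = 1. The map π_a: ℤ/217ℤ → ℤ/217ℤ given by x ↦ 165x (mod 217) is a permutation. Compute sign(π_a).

Start at x=205: 205 → 190 → 102 → 121 → 1 → 165 → 100 → … (one orbit).
Decompose π into cycles: lengths [15, 15, 15, 15, 15, 15, 15, 15, 15, 15, 15, 15, 15, 15, 3, 3, 1] (17 cycles, including the fixed point 0).
sign(π) = (−1)^{n − #cycles} = (−1)^{217−17} = (−1)^200 = +1.

+1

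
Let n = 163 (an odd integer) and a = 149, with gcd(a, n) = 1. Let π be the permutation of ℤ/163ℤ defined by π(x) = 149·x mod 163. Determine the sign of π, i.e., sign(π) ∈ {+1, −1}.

-1

Trace 125: π^k(125) = [125, 43, 50, 115, 20, 46, 8] for k=0..6.
Cycle lengths of π_149 on ℤ/163ℤ: [162, 1]; 2 cycles in total.
With 2 cycles on 163 points, sign = (−1)^{163−2} = -1.
Via Zolotarev, sign(π_{149}) = (149|163) = -1.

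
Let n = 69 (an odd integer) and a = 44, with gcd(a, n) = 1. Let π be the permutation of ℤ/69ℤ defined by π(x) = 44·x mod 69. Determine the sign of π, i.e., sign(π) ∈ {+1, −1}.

Orbit of 52 under x↦44x: [52, 11, 1, 44, 4, 38, 16]… (length divides ord_69(44)).
Cycle lengths of π_44 on ℤ/69ℤ: [22, 22, 22, 2, 1]; 5 cycles in total.
n − c = 69 − 5 = 64; sign = (−1)^64 = +1.

+1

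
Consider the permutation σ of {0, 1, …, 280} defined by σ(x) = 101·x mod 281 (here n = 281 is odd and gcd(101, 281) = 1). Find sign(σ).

Orbit of 79 under x↦101x: [79, 111, 252, 162, 64, 1, 101]… (length divides ord_281(101)).
π_101 has 9 disjoint cycles with lengths [35, 35, 35, 35, 35, 35, 35, 35, 1] on {0,…,280}.
281 − 9 = 272 transpositions; sign(π) = (−1)^272 = +1.

+1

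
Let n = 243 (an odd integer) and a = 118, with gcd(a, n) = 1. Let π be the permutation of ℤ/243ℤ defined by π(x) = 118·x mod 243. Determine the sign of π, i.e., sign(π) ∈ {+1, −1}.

Start at x=100: 100 → 136 → 10 → 208 → 1 → 118 → 73 → … (one orbit).
π_118 has 27 disjoint cycles with lengths [27, 27, 27, 27, 27, 27, 9, 9, 9, 9, 9, 9, 3, 3, 3, 3, 3, 3, 1, 1, 1, 1, 1, 1, 1, 1, 1] on {0,…,242}.
Σ(ℓ_i−1) = 243−27 = 216; sign = (−1)^216 = +1.
Zolotarev: (118|243) = +1, matching the cycle-count sign.

+1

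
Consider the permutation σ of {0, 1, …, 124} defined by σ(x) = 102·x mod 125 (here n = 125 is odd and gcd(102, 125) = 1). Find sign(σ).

Start at x=27: 27 → 4 → 33 → 116 → 82 → 114 → 3 → … (one orbit).
Cycle lengths of π_102 on ℤ/125ℤ: [100, 20, 4, 1]; 4 cycles in total.
With 4 cycles on 125 points, sign = (−1)^{125−4} = -1.
Zolotarev: (102|125) = -1, matching the cycle-count sign.

-1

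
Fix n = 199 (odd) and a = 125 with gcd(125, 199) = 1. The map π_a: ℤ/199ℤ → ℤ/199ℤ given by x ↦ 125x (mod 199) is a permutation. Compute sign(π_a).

+1

Orbit of 188 under x↦125x: [188, 18, 61, 63, 114, 121, 1]… (length divides ord_199(125)).
Decompose π into cycles: lengths [11, 11, 11, 11, 11, 11, 11, 11, 11, 11, 11, 11, 11, 11, 11, 11, 11, 11, 1] (19 cycles, including the fixed point 0).
19 cycles on 199: each ℓ→(−1)^(ℓ−1), product (−1)^180 = +1.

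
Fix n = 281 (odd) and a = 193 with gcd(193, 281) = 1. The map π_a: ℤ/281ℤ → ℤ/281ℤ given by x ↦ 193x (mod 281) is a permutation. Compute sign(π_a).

Start at x=79: 79 → 73 → 39 → 221 → 222 → 134 → 10 → … (one orbit).
Decompose π into cycles: lengths [56, 56, 56, 56, 56, 1] (6 cycles, including the fixed point 0).
sign(π) = (−1)^{n − #cycles} = (−1)^{281−6} = (−1)^275 = -1.
(193|281)_J = -1 (Zolotarev's lemma cross-check).

-1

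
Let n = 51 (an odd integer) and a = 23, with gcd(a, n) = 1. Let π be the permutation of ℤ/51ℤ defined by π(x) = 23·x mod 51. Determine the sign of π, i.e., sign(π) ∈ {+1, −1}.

+1

Start at x=19: 19 → 29 → 4 → 41 → 25 → 14 → 16 → … (one orbit).
Decompose π into cycles: lengths [16, 16, 16, 2, 1] (5 cycles, including the fixed point 0).
sign(π) = (−1)^{n − #cycles} = (−1)^{51−5} = (−1)^46 = +1.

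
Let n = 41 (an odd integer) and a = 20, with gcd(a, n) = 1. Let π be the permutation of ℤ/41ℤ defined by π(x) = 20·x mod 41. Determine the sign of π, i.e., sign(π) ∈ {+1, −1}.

Start at x=40: 40 → 21 → 10 → 36 → 23 → 9 → 16 → … (one orbit).
3 cycles of lengths [20, 20, 1].
Σ(ℓ_i−1) = 41−3 = 38; sign = (−1)^38 = +1.

+1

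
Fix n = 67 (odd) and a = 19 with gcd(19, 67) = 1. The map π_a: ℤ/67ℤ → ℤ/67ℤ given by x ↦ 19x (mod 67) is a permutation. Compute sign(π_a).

+1

Orbit of 16 under x↦19x: [16, 36, 14, 65, 29, 15, 17]… (length divides ord_67(19)).
Cycle lengths of π_19 on ℤ/67ℤ: [33, 33, 1]; 3 cycles in total.
Σ(ℓ_i−1) = 67−3 = 64; sign = (−1)^64 = +1.
(19|67)_J = +1 (Zolotarev's lemma cross-check).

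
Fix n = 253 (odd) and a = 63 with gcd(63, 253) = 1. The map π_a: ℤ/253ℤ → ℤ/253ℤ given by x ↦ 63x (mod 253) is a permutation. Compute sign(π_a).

Start at x=226: 226 → 70 → 109 → 36 → 244 → 192 → 205 → … (one orbit).
The orbit structure of x ↦ 63x mod 253: 5 orbits of sizes [110, 110, 22, 10, 1].
Σ(ℓ_i−1) = 253−5 = 248; sign = (−1)^248 = +1.
Via Zolotarev, sign(π_{63}) = (63|253) = +1.

+1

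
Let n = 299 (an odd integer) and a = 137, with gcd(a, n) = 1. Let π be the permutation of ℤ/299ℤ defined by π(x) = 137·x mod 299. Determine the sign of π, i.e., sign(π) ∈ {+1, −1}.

Orbit of 231 under x↦137x: [231, 252, 139, 206, 116, 45, 185]… (length divides ord_299(137)).
Cycle type of π: 12×23 + 2×11 + 1; total 35 cycles.
n − c = 299 − 35 = 264; sign = (−1)^264 = +1.
Zolotarev: (137|299) = +1, matching the cycle-count sign.

+1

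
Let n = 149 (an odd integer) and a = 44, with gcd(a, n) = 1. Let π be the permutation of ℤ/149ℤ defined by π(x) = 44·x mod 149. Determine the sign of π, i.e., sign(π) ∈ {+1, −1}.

-1

Orbit of 105 under x↦44x: [105, 1, 44, 148]… (length divides ord_149(44)).
Cycle lengths of π_44 on ℤ/149ℤ: [4, 4, 4, 4, 4, 4, 4, 4, 4, 4, 4, 4, 4, 4, 4, 4, 4, 4, 4, 4, 4, 4, 4, 4, 4, 4, 4, 4, 4, 4, 4, 4, 4, 4, 4, 4, 4, 1]; 38 cycles in total.
Σ(ℓ_i−1) = 149−38 = 111; sign = (−1)^111 = -1.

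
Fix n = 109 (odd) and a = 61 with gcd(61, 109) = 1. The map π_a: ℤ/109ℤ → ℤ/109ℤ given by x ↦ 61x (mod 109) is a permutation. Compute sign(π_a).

Start at x=84: 84 → 1 → 61 → 15 → 43 → 7 → 100 → … (one orbit).
Cycle type of π: 54×2 + 1; total 3 cycles.
3 cycles on 109: each ℓ→(−1)^(ℓ−1), product (−1)^106 = +1.
Via Zolotarev, sign(π_{61}) = (61|109) = +1.

+1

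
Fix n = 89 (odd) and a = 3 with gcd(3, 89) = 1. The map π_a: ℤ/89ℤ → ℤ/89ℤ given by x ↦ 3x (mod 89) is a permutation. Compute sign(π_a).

-1

Trace 1: π^k(1) = [1, 3, 9, 27, 81, 65, 17] for k=0..6.
The orbit structure of x ↦ 3x mod 89: 2 orbits of sizes [88, 1].
2 cycles on 89: each ℓ→(−1)^(ℓ−1), product (−1)^87 = -1.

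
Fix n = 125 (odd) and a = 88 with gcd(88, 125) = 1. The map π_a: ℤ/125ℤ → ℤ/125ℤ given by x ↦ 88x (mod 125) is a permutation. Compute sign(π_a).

Trace 101: π^k(101) = [101, 13, 19, 47, 11, 93, 59] for k=0..6.
π_88 has 4 disjoint cycles with lengths [100, 20, 4, 1] on {0,…,124}.
sign(π) = (−1)^{n − #cycles} = (−1)^{125−4} = (−1)^121 = -1.
Via Zolotarev, sign(π_{88}) = (88|125) = -1.

-1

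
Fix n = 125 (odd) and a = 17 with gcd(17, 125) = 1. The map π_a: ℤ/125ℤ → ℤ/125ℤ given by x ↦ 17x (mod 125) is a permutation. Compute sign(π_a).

Orbit of 19 under x↦17x: [19, 73, 116, 97, 24, 33, 61]… (length divides ord_125(17)).
Decompose π into cycles: lengths [100, 20, 4, 1] (4 cycles, including the fixed point 0).
125 − 4 = 121 transpositions; sign(π) = (−1)^121 = -1.

-1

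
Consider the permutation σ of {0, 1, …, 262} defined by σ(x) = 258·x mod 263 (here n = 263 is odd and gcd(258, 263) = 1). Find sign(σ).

Start at x=75: 75 → 151 → 34 → 93 → 61 → 221 → 210 → … (one orbit).
The orbit structure of x ↦ 258x mod 263: 3 orbits of sizes [131, 131, 1].
263 − 3 = 260 transpositions; sign(π) = (−1)^260 = +1.

+1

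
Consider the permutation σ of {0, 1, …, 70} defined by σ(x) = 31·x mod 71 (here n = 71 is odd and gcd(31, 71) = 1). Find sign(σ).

-1

Start at x=35: 35 → 20 → 52 → 50 → 59 → 54 → 41 → … (one orbit).
The orbit structure of x ↦ 31x mod 71: 2 orbits of sizes [70, 1].
With 2 cycles on 71 points, sign = (−1)^{71−2} = -1.
The Jacobi symbol (31|71) = -1 (Zolotarev) agrees.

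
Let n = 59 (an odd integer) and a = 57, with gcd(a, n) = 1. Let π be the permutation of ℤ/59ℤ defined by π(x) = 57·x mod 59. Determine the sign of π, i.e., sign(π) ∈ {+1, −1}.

Start at x=36: 36 → 46 → 26 → 7 → 45 → 28 → 3 → … (one orbit).
Decompose π into cycles: lengths [29, 29, 1] (3 cycles, including the fixed point 0).
3 cycles on 59: each ℓ→(−1)^(ℓ−1), product (−1)^56 = +1.
Check: (57/59) = +1 by Zolotarev.

+1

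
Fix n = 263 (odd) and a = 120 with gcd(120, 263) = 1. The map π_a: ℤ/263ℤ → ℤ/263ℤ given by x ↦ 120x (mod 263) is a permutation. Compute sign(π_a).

Orbit of 5 under x↦120x: [5, 74, 201, 187, 85, 206, 261]… (length divides ord_263(120)).
π_120 has 2 disjoint cycles with lengths [262, 1] on {0,…,262}.
n − c = 263 − 2 = 261; sign = (−1)^261 = -1.
Zolotarev: (120|263) = -1, matching the cycle-count sign.

-1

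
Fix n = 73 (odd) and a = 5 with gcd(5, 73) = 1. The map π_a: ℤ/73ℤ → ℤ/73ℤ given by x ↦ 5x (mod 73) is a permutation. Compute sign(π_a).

-1

Orbit of 50 under x↦5x: [50, 31, 9, 45, 6, 30, 4]… (length divides ord_73(5)).
2 cycles of lengths [72, 1].
sign(π) = (−1)^{n − #cycles} = (−1)^{73−2} = (−1)^71 = -1.
Check: (5/73) = -1 by Zolotarev.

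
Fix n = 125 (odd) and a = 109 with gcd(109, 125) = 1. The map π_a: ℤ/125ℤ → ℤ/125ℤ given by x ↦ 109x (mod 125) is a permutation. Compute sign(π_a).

Trace 111: π^k(111) = [111, 99, 41, 94, 121, 64, 101] for k=0..6.
Cycle type of π: 50×2 + 10×2 + 2×2 + 1; total 7 cycles.
sign(π) = (−1)^{n − #cycles} = (−1)^{125−7} = (−1)^118 = +1.

+1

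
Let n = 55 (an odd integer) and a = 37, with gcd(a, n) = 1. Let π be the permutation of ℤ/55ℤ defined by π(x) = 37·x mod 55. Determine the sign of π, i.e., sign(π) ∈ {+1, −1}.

Orbit of 49 under x↦37x: [49, 53, 36, 12, 4, 38, 31]… (length divides ord_55(37)).
Cycle type of π: 20×2 + 5×2 + 4 + 1; total 6 cycles.
6 cycles on 55: each ℓ→(−1)^(ℓ−1), product (−1)^49 = -1.
(37|55)_J = -1 (Zolotarev's lemma cross-check).

-1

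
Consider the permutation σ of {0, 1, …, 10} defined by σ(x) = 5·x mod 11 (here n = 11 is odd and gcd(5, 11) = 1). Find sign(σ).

Trace 5: π^k(5) = [5, 3, 4, 9, 1] for k=0..4.
Decompose π into cycles: lengths [5, 5, 1] (3 cycles, including the fixed point 0).
Σ(ℓ_i−1) = 11−3 = 8; sign = (−1)^8 = +1.

+1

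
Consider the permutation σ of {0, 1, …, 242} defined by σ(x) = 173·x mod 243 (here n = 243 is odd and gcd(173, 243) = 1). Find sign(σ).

Orbit of 34 under x↦173x: [34, 50, 145, 56, 211, 53, 178]… (length divides ord_243(173)).
Cycle lengths of π_173 on ℤ/243ℤ: [162, 54, 18, 6, 2, 1]; 6 cycles in total.
Σ(ℓ_i−1) = 243−6 = 237; sign = (−1)^237 = -1.
Zolotarev: (173|243) = -1, matching the cycle-count sign.

-1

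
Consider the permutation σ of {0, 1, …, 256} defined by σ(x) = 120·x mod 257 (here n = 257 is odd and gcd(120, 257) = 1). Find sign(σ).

+1

Trace 197: π^k(197) = [197, 253, 34, 225, 15, 1, 120] for k=0..6.
Decompose π into cycles: lengths [32, 32, 32, 32, 32, 32, 32, 32, 1] (9 cycles, including the fixed point 0).
With 9 cycles on 257 points, sign = (−1)^{257−9} = +1.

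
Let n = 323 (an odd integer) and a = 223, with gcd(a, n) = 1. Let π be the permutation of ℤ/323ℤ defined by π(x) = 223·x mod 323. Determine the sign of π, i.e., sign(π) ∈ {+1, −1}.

-1

Trace 314: π^k(314) = [314, 254, 117, 251, 94, 290, 70] for k=0..6.
Cycle type of π: 72×4 + 18 + 8×2 + 1; total 8 cycles.
n − c = 323 − 8 = 315; sign = (−1)^315 = -1.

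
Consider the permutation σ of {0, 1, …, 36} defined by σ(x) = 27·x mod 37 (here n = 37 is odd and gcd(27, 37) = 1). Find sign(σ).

+1

Trace 27: π^k(27) = [27, 26, 36, 10, 11, 1] for k=0..5.
Cycle lengths of π_27 on ℤ/37ℤ: [6, 6, 6, 6, 6, 6, 1]; 7 cycles in total.
7 cycles on 37: each ℓ→(−1)^(ℓ−1), product (−1)^30 = +1.
The Jacobi symbol (27|37) = +1 (Zolotarev) agrees.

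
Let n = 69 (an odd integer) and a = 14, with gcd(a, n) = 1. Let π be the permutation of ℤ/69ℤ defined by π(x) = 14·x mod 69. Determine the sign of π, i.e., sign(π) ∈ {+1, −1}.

+1

Trace 11: π^k(11) = [11, 16, 17, 31, 20, 4, 56] for k=0..6.
Decompose π into cycles: lengths [22, 22, 22, 2, 1] (5 cycles, including the fixed point 0).
5 cycles on 69: each ℓ→(−1)^(ℓ−1), product (−1)^64 = +1.
The Jacobi symbol (14|69) = +1 (Zolotarev) agrees.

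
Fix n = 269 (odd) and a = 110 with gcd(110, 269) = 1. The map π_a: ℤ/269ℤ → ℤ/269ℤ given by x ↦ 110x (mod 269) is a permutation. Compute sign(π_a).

-1

Orbit of 120 under x↦110x: [120, 19, 207, 174, 41, 206, 64]… (length divides ord_269(110)).
2 cycles of lengths [268, 1].
sign(π) = (−1)^{n − #cycles} = (−1)^{269−2} = (−1)^267 = -1.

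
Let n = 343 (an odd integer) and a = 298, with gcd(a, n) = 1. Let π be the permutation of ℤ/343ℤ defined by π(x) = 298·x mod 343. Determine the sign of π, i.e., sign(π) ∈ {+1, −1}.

+1

Trace 247: π^k(247) = [247, 204, 81, 128, 71, 235, 58] for k=0..6.
The orbit structure of x ↦ 298x mod 343: 7 orbits of sizes [147, 147, 21, 21, 3, 3, 1].
Σ(ℓ_i−1) = 343−7 = 336; sign = (−1)^336 = +1.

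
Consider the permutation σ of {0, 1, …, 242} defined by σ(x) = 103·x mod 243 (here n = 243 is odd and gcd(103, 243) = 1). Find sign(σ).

+1

Start at x=94: 94 → 205 → 217 → 238 → 214 → 172 → 220 → … (one orbit).
Cycle type of π: 81×2 + 27×2 + 9×2 + 3×2 + 1×3; total 11 cycles.
n − c = 243 − 11 = 232; sign = (−1)^232 = +1.
Via Zolotarev, sign(π_{103}) = (103|243) = +1.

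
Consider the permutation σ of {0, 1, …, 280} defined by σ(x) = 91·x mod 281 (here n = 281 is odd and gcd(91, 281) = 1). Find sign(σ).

-1

Trace 189: π^k(189) = [189, 58, 220, 69, 97, 116, 159] for k=0..6.
Decompose π into cycles: lengths [280, 1] (2 cycles, including the fixed point 0).
With 2 cycles on 281 points, sign = (−1)^{281−2} = -1.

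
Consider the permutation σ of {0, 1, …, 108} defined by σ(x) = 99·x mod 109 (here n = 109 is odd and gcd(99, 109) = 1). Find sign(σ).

Start at x=17: 17 → 48 → 65 → 4 → 69 → 73 → 33 → … (one orbit).
Cycle type of π: 108 + 1; total 2 cycles.
Σ(ℓ_i−1) = 109−2 = 107; sign = (−1)^107 = -1.
The Jacobi symbol (99|109) = -1 (Zolotarev) agrees.

-1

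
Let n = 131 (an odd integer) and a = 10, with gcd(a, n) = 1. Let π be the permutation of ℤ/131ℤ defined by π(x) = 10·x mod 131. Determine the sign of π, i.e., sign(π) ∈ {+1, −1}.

Trace 122: π^k(122) = [122, 41, 17, 39, 128, 101, 93] for k=0..6.
2 cycles of lengths [130, 1].
131 − 2 = 129 transpositions; sign(π) = (−1)^129 = -1.

-1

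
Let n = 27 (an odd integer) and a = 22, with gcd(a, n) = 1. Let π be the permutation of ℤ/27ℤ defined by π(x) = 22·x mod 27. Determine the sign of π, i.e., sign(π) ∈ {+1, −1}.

Trace 19: π^k(19) = [19, 13, 16, 1, 22, 25, 10] for k=0..6.
The orbit structure of x ↦ 22x mod 27: 7 orbits of sizes [9, 9, 3, 3, 1, 1, 1].
With 7 cycles on 27 points, sign = (−1)^{27−7} = +1.

+1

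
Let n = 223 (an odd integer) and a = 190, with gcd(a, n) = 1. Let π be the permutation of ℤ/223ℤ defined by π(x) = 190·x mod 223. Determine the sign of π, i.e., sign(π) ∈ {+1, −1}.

Start at x=56: 56 → 159 → 105 → 103 → 169 → 221 → 66 → … (one orbit).
π_190 has 4 disjoint cycles with lengths [74, 74, 74, 1] on {0,…,222}.
4 cycles on 223: each ℓ→(−1)^(ℓ−1), product (−1)^219 = -1.

-1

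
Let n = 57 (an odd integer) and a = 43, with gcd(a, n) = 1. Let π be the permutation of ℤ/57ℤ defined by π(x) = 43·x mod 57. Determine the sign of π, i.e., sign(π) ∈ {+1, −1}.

Orbit of 28 under x↦43x: [28, 7, 16, 4, 1, 43, 25]… (length divides ord_57(43)).
Cycle type of π: 9×6 + 1×3; total 9 cycles.
Σ(ℓ_i−1) = 57−9 = 48; sign = (−1)^48 = +1.

+1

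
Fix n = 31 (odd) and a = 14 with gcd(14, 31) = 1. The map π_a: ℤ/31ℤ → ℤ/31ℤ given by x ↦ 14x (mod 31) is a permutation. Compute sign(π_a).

+1

Start at x=1: 1 → 14 → 10 → 16 → 7 → 5 → 8 → … (one orbit).
The orbit structure of x ↦ 14x mod 31: 3 orbits of sizes [15, 15, 1].
3 cycles on 31: each ℓ→(−1)^(ℓ−1), product (−1)^28 = +1.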